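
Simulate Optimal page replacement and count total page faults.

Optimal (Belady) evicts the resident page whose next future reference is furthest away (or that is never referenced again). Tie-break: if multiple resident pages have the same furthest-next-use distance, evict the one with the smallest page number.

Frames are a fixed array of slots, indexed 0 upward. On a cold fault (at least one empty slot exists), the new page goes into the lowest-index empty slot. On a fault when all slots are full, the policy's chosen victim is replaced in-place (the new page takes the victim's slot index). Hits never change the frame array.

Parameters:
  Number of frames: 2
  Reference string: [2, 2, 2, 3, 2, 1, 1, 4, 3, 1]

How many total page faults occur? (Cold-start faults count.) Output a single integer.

Step 0: ref 2 → FAULT, frames=[2,-]
Step 1: ref 2 → HIT, frames=[2,-]
Step 2: ref 2 → HIT, frames=[2,-]
Step 3: ref 3 → FAULT, frames=[2,3]
Step 4: ref 2 → HIT, frames=[2,3]
Step 5: ref 1 → FAULT (evict 2), frames=[1,3]
Step 6: ref 1 → HIT, frames=[1,3]
Step 7: ref 4 → FAULT (evict 1), frames=[4,3]
Step 8: ref 3 → HIT, frames=[4,3]
Step 9: ref 1 → FAULT (evict 3), frames=[4,1]
Total faults: 5

Answer: 5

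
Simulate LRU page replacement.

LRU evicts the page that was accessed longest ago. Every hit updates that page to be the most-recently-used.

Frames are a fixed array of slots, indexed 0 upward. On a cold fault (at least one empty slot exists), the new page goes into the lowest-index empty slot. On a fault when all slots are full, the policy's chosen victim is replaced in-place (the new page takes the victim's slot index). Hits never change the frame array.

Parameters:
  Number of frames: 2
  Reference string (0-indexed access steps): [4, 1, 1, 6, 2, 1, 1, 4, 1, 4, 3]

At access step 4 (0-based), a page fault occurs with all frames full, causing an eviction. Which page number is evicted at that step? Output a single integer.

Step 0: ref 4 -> FAULT, frames=[4,-]
Step 1: ref 1 -> FAULT, frames=[4,1]
Step 2: ref 1 -> HIT, frames=[4,1]
Step 3: ref 6 -> FAULT, evict 4, frames=[6,1]
Step 4: ref 2 -> FAULT, evict 1, frames=[6,2]
At step 4: evicted page 1

Answer: 1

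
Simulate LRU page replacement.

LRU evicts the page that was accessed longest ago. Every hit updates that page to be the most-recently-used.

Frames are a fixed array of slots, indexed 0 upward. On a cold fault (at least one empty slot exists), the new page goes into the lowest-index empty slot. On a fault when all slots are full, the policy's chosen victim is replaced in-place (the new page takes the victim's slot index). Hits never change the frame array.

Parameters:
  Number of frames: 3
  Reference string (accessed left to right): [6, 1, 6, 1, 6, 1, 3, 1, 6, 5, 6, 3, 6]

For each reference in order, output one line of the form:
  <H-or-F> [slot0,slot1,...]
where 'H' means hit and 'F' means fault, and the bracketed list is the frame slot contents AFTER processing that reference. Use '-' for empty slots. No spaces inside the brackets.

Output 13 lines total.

F [6,-,-]
F [6,1,-]
H [6,1,-]
H [6,1,-]
H [6,1,-]
H [6,1,-]
F [6,1,3]
H [6,1,3]
H [6,1,3]
F [6,1,5]
H [6,1,5]
F [6,3,5]
H [6,3,5]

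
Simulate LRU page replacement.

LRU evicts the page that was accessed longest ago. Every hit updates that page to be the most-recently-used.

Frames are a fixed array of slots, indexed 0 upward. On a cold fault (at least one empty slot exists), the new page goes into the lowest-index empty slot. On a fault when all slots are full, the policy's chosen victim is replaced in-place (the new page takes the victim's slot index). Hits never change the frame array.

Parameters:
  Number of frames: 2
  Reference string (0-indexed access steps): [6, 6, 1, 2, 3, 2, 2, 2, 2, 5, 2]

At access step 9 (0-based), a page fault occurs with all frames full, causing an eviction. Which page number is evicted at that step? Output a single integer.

Step 0: ref 6 -> FAULT, frames=[6,-]
Step 1: ref 6 -> HIT, frames=[6,-]
Step 2: ref 1 -> FAULT, frames=[6,1]
Step 3: ref 2 -> FAULT, evict 6, frames=[2,1]
Step 4: ref 3 -> FAULT, evict 1, frames=[2,3]
Step 5: ref 2 -> HIT, frames=[2,3]
Step 6: ref 2 -> HIT, frames=[2,3]
Step 7: ref 2 -> HIT, frames=[2,3]
Step 8: ref 2 -> HIT, frames=[2,3]
Step 9: ref 5 -> FAULT, evict 3, frames=[2,5]
At step 9: evicted page 3

Answer: 3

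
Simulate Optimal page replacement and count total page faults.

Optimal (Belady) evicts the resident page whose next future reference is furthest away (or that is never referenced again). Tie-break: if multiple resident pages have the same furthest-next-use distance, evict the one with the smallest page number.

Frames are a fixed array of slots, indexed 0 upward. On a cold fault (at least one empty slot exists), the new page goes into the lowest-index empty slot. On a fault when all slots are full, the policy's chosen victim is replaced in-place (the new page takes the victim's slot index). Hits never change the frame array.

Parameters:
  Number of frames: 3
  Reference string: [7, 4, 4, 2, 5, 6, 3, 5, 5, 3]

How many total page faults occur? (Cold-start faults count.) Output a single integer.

Step 0: ref 7 → FAULT, frames=[7,-,-]
Step 1: ref 4 → FAULT, frames=[7,4,-]
Step 2: ref 4 → HIT, frames=[7,4,-]
Step 3: ref 2 → FAULT, frames=[7,4,2]
Step 4: ref 5 → FAULT (evict 2), frames=[7,4,5]
Step 5: ref 6 → FAULT (evict 4), frames=[7,6,5]
Step 6: ref 3 → FAULT (evict 6), frames=[7,3,5]
Step 7: ref 5 → HIT, frames=[7,3,5]
Step 8: ref 5 → HIT, frames=[7,3,5]
Step 9: ref 3 → HIT, frames=[7,3,5]
Total faults: 6

Answer: 6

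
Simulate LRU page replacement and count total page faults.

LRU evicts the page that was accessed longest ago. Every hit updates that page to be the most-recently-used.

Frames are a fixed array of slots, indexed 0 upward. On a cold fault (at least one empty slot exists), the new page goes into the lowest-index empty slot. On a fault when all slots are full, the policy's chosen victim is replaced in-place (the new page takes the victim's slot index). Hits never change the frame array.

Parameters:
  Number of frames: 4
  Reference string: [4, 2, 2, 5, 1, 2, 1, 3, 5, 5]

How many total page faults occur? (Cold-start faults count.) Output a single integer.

Step 0: ref 4 → FAULT, frames=[4,-,-,-]
Step 1: ref 2 → FAULT, frames=[4,2,-,-]
Step 2: ref 2 → HIT, frames=[4,2,-,-]
Step 3: ref 5 → FAULT, frames=[4,2,5,-]
Step 4: ref 1 → FAULT, frames=[4,2,5,1]
Step 5: ref 2 → HIT, frames=[4,2,5,1]
Step 6: ref 1 → HIT, frames=[4,2,5,1]
Step 7: ref 3 → FAULT (evict 4), frames=[3,2,5,1]
Step 8: ref 5 → HIT, frames=[3,2,5,1]
Step 9: ref 5 → HIT, frames=[3,2,5,1]
Total faults: 5

Answer: 5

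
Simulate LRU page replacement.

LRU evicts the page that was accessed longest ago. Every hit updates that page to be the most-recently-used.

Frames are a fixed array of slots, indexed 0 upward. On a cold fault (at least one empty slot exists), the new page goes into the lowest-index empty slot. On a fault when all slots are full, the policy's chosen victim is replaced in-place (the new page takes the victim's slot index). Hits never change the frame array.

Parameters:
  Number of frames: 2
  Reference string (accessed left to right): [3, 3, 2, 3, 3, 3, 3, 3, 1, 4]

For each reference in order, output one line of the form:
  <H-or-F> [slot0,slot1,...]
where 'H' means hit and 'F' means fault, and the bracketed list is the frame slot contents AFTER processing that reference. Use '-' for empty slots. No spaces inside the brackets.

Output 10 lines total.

F [3,-]
H [3,-]
F [3,2]
H [3,2]
H [3,2]
H [3,2]
H [3,2]
H [3,2]
F [3,1]
F [4,1]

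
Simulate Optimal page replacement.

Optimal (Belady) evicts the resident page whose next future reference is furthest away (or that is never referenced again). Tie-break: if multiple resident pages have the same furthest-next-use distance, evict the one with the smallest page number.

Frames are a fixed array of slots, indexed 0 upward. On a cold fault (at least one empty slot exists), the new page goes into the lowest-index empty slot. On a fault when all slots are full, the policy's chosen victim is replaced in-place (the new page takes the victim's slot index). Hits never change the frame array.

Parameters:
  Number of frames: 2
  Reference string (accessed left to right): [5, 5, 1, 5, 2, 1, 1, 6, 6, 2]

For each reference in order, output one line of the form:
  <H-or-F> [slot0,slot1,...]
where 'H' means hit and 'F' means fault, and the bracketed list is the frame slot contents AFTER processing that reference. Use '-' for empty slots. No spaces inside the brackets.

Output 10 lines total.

F [5,-]
H [5,-]
F [5,1]
H [5,1]
F [2,1]
H [2,1]
H [2,1]
F [2,6]
H [2,6]
H [2,6]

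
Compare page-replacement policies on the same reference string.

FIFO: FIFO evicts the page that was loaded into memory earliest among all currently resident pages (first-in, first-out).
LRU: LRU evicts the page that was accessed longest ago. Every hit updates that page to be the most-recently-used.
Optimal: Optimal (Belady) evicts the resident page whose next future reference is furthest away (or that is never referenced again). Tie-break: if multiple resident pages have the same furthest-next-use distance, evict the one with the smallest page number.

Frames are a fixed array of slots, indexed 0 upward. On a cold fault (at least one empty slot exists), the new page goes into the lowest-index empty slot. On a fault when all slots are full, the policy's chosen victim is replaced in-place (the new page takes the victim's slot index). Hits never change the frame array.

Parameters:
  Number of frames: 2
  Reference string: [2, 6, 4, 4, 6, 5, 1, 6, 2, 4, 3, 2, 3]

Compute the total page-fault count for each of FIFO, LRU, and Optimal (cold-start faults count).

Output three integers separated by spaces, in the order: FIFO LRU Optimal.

--- FIFO ---
  step 0: ref 2 -> FAULT, frames=[2,-] (faults so far: 1)
  step 1: ref 6 -> FAULT, frames=[2,6] (faults so far: 2)
  step 2: ref 4 -> FAULT, evict 2, frames=[4,6] (faults so far: 3)
  step 3: ref 4 -> HIT, frames=[4,6] (faults so far: 3)
  step 4: ref 6 -> HIT, frames=[4,6] (faults so far: 3)
  step 5: ref 5 -> FAULT, evict 6, frames=[4,5] (faults so far: 4)
  step 6: ref 1 -> FAULT, evict 4, frames=[1,5] (faults so far: 5)
  step 7: ref 6 -> FAULT, evict 5, frames=[1,6] (faults so far: 6)
  step 8: ref 2 -> FAULT, evict 1, frames=[2,6] (faults so far: 7)
  step 9: ref 4 -> FAULT, evict 6, frames=[2,4] (faults so far: 8)
  step 10: ref 3 -> FAULT, evict 2, frames=[3,4] (faults so far: 9)
  step 11: ref 2 -> FAULT, evict 4, frames=[3,2] (faults so far: 10)
  step 12: ref 3 -> HIT, frames=[3,2] (faults so far: 10)
  FIFO total faults: 10
--- LRU ---
  step 0: ref 2 -> FAULT, frames=[2,-] (faults so far: 1)
  step 1: ref 6 -> FAULT, frames=[2,6] (faults so far: 2)
  step 2: ref 4 -> FAULT, evict 2, frames=[4,6] (faults so far: 3)
  step 3: ref 4 -> HIT, frames=[4,6] (faults so far: 3)
  step 4: ref 6 -> HIT, frames=[4,6] (faults so far: 3)
  step 5: ref 5 -> FAULT, evict 4, frames=[5,6] (faults so far: 4)
  step 6: ref 1 -> FAULT, evict 6, frames=[5,1] (faults so far: 5)
  step 7: ref 6 -> FAULT, evict 5, frames=[6,1] (faults so far: 6)
  step 8: ref 2 -> FAULT, evict 1, frames=[6,2] (faults so far: 7)
  step 9: ref 4 -> FAULT, evict 6, frames=[4,2] (faults so far: 8)
  step 10: ref 3 -> FAULT, evict 2, frames=[4,3] (faults so far: 9)
  step 11: ref 2 -> FAULT, evict 4, frames=[2,3] (faults so far: 10)
  step 12: ref 3 -> HIT, frames=[2,3] (faults so far: 10)
  LRU total faults: 10
--- Optimal ---
  step 0: ref 2 -> FAULT, frames=[2,-] (faults so far: 1)
  step 1: ref 6 -> FAULT, frames=[2,6] (faults so far: 2)
  step 2: ref 4 -> FAULT, evict 2, frames=[4,6] (faults so far: 3)
  step 3: ref 4 -> HIT, frames=[4,6] (faults so far: 3)
  step 4: ref 6 -> HIT, frames=[4,6] (faults so far: 3)
  step 5: ref 5 -> FAULT, evict 4, frames=[5,6] (faults so far: 4)
  step 6: ref 1 -> FAULT, evict 5, frames=[1,6] (faults so far: 5)
  step 7: ref 6 -> HIT, frames=[1,6] (faults so far: 5)
  step 8: ref 2 -> FAULT, evict 1, frames=[2,6] (faults so far: 6)
  step 9: ref 4 -> FAULT, evict 6, frames=[2,4] (faults so far: 7)
  step 10: ref 3 -> FAULT, evict 4, frames=[2,3] (faults so far: 8)
  step 11: ref 2 -> HIT, frames=[2,3] (faults so far: 8)
  step 12: ref 3 -> HIT, frames=[2,3] (faults so far: 8)
  Optimal total faults: 8

Answer: 10 10 8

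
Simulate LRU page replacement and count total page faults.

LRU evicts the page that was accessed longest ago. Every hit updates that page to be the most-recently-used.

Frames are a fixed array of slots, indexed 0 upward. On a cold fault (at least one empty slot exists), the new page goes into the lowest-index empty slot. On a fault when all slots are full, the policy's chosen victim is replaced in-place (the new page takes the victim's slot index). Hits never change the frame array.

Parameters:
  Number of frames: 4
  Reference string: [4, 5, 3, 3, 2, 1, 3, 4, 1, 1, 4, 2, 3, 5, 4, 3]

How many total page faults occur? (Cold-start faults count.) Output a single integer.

Answer: 7

Derivation:
Step 0: ref 4 → FAULT, frames=[4,-,-,-]
Step 1: ref 5 → FAULT, frames=[4,5,-,-]
Step 2: ref 3 → FAULT, frames=[4,5,3,-]
Step 3: ref 3 → HIT, frames=[4,5,3,-]
Step 4: ref 2 → FAULT, frames=[4,5,3,2]
Step 5: ref 1 → FAULT (evict 4), frames=[1,5,3,2]
Step 6: ref 3 → HIT, frames=[1,5,3,2]
Step 7: ref 4 → FAULT (evict 5), frames=[1,4,3,2]
Step 8: ref 1 → HIT, frames=[1,4,3,2]
Step 9: ref 1 → HIT, frames=[1,4,3,2]
Step 10: ref 4 → HIT, frames=[1,4,3,2]
Step 11: ref 2 → HIT, frames=[1,4,3,2]
Step 12: ref 3 → HIT, frames=[1,4,3,2]
Step 13: ref 5 → FAULT (evict 1), frames=[5,4,3,2]
Step 14: ref 4 → HIT, frames=[5,4,3,2]
Step 15: ref 3 → HIT, frames=[5,4,3,2]
Total faults: 7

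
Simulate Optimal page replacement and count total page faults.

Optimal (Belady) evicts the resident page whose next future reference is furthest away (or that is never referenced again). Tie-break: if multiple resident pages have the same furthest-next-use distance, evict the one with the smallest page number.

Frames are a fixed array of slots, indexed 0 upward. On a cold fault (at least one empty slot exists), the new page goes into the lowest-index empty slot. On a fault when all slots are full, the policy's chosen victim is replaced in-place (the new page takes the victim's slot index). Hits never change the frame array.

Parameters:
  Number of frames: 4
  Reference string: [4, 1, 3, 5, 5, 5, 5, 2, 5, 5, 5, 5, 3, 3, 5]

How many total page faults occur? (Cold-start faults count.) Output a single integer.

Answer: 5

Derivation:
Step 0: ref 4 → FAULT, frames=[4,-,-,-]
Step 1: ref 1 → FAULT, frames=[4,1,-,-]
Step 2: ref 3 → FAULT, frames=[4,1,3,-]
Step 3: ref 5 → FAULT, frames=[4,1,3,5]
Step 4: ref 5 → HIT, frames=[4,1,3,5]
Step 5: ref 5 → HIT, frames=[4,1,3,5]
Step 6: ref 5 → HIT, frames=[4,1,3,5]
Step 7: ref 2 → FAULT (evict 1), frames=[4,2,3,5]
Step 8: ref 5 → HIT, frames=[4,2,3,5]
Step 9: ref 5 → HIT, frames=[4,2,3,5]
Step 10: ref 5 → HIT, frames=[4,2,3,5]
Step 11: ref 5 → HIT, frames=[4,2,3,5]
Step 12: ref 3 → HIT, frames=[4,2,3,5]
Step 13: ref 3 → HIT, frames=[4,2,3,5]
Step 14: ref 5 → HIT, frames=[4,2,3,5]
Total faults: 5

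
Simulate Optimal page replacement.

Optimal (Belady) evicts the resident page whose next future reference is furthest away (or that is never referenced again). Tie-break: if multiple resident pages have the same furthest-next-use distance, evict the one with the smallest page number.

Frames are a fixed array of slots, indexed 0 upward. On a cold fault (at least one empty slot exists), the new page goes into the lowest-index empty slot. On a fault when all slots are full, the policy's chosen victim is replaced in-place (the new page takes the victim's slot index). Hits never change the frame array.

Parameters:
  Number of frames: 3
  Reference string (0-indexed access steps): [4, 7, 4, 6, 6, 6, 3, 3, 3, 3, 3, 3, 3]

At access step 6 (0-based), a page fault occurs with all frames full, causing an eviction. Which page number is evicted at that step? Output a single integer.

Step 0: ref 4 -> FAULT, frames=[4,-,-]
Step 1: ref 7 -> FAULT, frames=[4,7,-]
Step 2: ref 4 -> HIT, frames=[4,7,-]
Step 3: ref 6 -> FAULT, frames=[4,7,6]
Step 4: ref 6 -> HIT, frames=[4,7,6]
Step 5: ref 6 -> HIT, frames=[4,7,6]
Step 6: ref 3 -> FAULT, evict 4, frames=[3,7,6]
At step 6: evicted page 4

Answer: 4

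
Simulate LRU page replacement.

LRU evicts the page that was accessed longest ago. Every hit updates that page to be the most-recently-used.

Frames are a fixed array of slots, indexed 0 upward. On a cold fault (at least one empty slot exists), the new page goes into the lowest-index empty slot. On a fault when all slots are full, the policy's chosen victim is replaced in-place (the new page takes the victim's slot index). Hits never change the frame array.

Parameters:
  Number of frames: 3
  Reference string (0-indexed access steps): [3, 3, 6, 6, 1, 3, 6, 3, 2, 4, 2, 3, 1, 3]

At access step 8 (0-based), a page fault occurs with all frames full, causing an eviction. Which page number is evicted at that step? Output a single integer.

Answer: 1

Derivation:
Step 0: ref 3 -> FAULT, frames=[3,-,-]
Step 1: ref 3 -> HIT, frames=[3,-,-]
Step 2: ref 6 -> FAULT, frames=[3,6,-]
Step 3: ref 6 -> HIT, frames=[3,6,-]
Step 4: ref 1 -> FAULT, frames=[3,6,1]
Step 5: ref 3 -> HIT, frames=[3,6,1]
Step 6: ref 6 -> HIT, frames=[3,6,1]
Step 7: ref 3 -> HIT, frames=[3,6,1]
Step 8: ref 2 -> FAULT, evict 1, frames=[3,6,2]
At step 8: evicted page 1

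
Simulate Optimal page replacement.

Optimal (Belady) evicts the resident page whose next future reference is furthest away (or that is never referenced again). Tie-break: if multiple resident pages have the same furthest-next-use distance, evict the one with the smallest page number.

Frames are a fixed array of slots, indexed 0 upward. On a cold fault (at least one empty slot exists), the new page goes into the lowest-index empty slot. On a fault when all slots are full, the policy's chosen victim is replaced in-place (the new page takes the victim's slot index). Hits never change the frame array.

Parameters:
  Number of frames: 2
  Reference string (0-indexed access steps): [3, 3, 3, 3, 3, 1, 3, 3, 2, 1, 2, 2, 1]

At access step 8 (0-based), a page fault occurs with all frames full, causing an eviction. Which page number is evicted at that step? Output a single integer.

Answer: 3

Derivation:
Step 0: ref 3 -> FAULT, frames=[3,-]
Step 1: ref 3 -> HIT, frames=[3,-]
Step 2: ref 3 -> HIT, frames=[3,-]
Step 3: ref 3 -> HIT, frames=[3,-]
Step 4: ref 3 -> HIT, frames=[3,-]
Step 5: ref 1 -> FAULT, frames=[3,1]
Step 6: ref 3 -> HIT, frames=[3,1]
Step 7: ref 3 -> HIT, frames=[3,1]
Step 8: ref 2 -> FAULT, evict 3, frames=[2,1]
At step 8: evicted page 3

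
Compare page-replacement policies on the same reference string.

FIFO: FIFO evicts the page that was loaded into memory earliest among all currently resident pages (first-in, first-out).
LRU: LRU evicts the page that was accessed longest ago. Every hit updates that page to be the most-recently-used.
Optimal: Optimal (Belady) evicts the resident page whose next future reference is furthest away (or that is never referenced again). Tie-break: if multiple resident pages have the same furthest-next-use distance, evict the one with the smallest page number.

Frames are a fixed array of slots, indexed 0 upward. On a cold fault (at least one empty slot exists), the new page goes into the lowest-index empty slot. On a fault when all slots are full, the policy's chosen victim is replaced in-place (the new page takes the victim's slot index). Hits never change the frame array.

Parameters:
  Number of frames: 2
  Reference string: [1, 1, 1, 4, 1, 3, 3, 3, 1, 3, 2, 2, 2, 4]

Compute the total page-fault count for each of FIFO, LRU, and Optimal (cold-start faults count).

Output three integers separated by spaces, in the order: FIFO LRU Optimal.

--- FIFO ---
  step 0: ref 1 -> FAULT, frames=[1,-] (faults so far: 1)
  step 1: ref 1 -> HIT, frames=[1,-] (faults so far: 1)
  step 2: ref 1 -> HIT, frames=[1,-] (faults so far: 1)
  step 3: ref 4 -> FAULT, frames=[1,4] (faults so far: 2)
  step 4: ref 1 -> HIT, frames=[1,4] (faults so far: 2)
  step 5: ref 3 -> FAULT, evict 1, frames=[3,4] (faults so far: 3)
  step 6: ref 3 -> HIT, frames=[3,4] (faults so far: 3)
  step 7: ref 3 -> HIT, frames=[3,4] (faults so far: 3)
  step 8: ref 1 -> FAULT, evict 4, frames=[3,1] (faults so far: 4)
  step 9: ref 3 -> HIT, frames=[3,1] (faults so far: 4)
  step 10: ref 2 -> FAULT, evict 3, frames=[2,1] (faults so far: 5)
  step 11: ref 2 -> HIT, frames=[2,1] (faults so far: 5)
  step 12: ref 2 -> HIT, frames=[2,1] (faults so far: 5)
  step 13: ref 4 -> FAULT, evict 1, frames=[2,4] (faults so far: 6)
  FIFO total faults: 6
--- LRU ---
  step 0: ref 1 -> FAULT, frames=[1,-] (faults so far: 1)
  step 1: ref 1 -> HIT, frames=[1,-] (faults so far: 1)
  step 2: ref 1 -> HIT, frames=[1,-] (faults so far: 1)
  step 3: ref 4 -> FAULT, frames=[1,4] (faults so far: 2)
  step 4: ref 1 -> HIT, frames=[1,4] (faults so far: 2)
  step 5: ref 3 -> FAULT, evict 4, frames=[1,3] (faults so far: 3)
  step 6: ref 3 -> HIT, frames=[1,3] (faults so far: 3)
  step 7: ref 3 -> HIT, frames=[1,3] (faults so far: 3)
  step 8: ref 1 -> HIT, frames=[1,3] (faults so far: 3)
  step 9: ref 3 -> HIT, frames=[1,3] (faults so far: 3)
  step 10: ref 2 -> FAULT, evict 1, frames=[2,3] (faults so far: 4)
  step 11: ref 2 -> HIT, frames=[2,3] (faults so far: 4)
  step 12: ref 2 -> HIT, frames=[2,3] (faults so far: 4)
  step 13: ref 4 -> FAULT, evict 3, frames=[2,4] (faults so far: 5)
  LRU total faults: 5
--- Optimal ---
  step 0: ref 1 -> FAULT, frames=[1,-] (faults so far: 1)
  step 1: ref 1 -> HIT, frames=[1,-] (faults so far: 1)
  step 2: ref 1 -> HIT, frames=[1,-] (faults so far: 1)
  step 3: ref 4 -> FAULT, frames=[1,4] (faults so far: 2)
  step 4: ref 1 -> HIT, frames=[1,4] (faults so far: 2)
  step 5: ref 3 -> FAULT, evict 4, frames=[1,3] (faults so far: 3)
  step 6: ref 3 -> HIT, frames=[1,3] (faults so far: 3)
  step 7: ref 3 -> HIT, frames=[1,3] (faults so far: 3)
  step 8: ref 1 -> HIT, frames=[1,3] (faults so far: 3)
  step 9: ref 3 -> HIT, frames=[1,3] (faults so far: 3)
  step 10: ref 2 -> FAULT, evict 1, frames=[2,3] (faults so far: 4)
  step 11: ref 2 -> HIT, frames=[2,3] (faults so far: 4)
  step 12: ref 2 -> HIT, frames=[2,3] (faults so far: 4)
  step 13: ref 4 -> FAULT, evict 2, frames=[4,3] (faults so far: 5)
  Optimal total faults: 5

Answer: 6 5 5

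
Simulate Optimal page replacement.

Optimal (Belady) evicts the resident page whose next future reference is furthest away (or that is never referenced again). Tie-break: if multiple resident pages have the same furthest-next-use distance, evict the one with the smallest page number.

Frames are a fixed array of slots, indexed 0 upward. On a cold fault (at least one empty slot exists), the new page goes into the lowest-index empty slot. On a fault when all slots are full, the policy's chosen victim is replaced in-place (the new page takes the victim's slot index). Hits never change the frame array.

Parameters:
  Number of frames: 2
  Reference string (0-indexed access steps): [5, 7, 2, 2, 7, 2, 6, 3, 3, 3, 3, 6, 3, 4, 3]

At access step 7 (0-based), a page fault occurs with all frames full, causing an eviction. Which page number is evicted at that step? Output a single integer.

Step 0: ref 5 -> FAULT, frames=[5,-]
Step 1: ref 7 -> FAULT, frames=[5,7]
Step 2: ref 2 -> FAULT, evict 5, frames=[2,7]
Step 3: ref 2 -> HIT, frames=[2,7]
Step 4: ref 7 -> HIT, frames=[2,7]
Step 5: ref 2 -> HIT, frames=[2,7]
Step 6: ref 6 -> FAULT, evict 2, frames=[6,7]
Step 7: ref 3 -> FAULT, evict 7, frames=[6,3]
At step 7: evicted page 7

Answer: 7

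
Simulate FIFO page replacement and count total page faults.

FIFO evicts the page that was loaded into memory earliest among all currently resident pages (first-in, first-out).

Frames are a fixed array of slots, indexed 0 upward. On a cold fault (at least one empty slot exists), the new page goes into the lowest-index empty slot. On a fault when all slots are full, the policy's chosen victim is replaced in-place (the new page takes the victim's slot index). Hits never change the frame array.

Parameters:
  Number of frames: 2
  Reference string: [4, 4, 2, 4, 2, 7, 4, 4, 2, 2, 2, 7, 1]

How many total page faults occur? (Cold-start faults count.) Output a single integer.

Step 0: ref 4 → FAULT, frames=[4,-]
Step 1: ref 4 → HIT, frames=[4,-]
Step 2: ref 2 → FAULT, frames=[4,2]
Step 3: ref 4 → HIT, frames=[4,2]
Step 4: ref 2 → HIT, frames=[4,2]
Step 5: ref 7 → FAULT (evict 4), frames=[7,2]
Step 6: ref 4 → FAULT (evict 2), frames=[7,4]
Step 7: ref 4 → HIT, frames=[7,4]
Step 8: ref 2 → FAULT (evict 7), frames=[2,4]
Step 9: ref 2 → HIT, frames=[2,4]
Step 10: ref 2 → HIT, frames=[2,4]
Step 11: ref 7 → FAULT (evict 4), frames=[2,7]
Step 12: ref 1 → FAULT (evict 2), frames=[1,7]
Total faults: 7

Answer: 7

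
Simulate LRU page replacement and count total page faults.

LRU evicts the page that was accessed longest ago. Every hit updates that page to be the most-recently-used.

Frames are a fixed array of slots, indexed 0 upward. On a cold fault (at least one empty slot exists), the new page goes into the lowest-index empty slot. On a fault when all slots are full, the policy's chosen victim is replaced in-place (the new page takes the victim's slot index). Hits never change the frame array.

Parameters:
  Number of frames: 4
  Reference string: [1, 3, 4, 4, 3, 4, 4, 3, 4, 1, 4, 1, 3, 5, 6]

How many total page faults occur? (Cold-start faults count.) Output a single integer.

Answer: 5

Derivation:
Step 0: ref 1 → FAULT, frames=[1,-,-,-]
Step 1: ref 3 → FAULT, frames=[1,3,-,-]
Step 2: ref 4 → FAULT, frames=[1,3,4,-]
Step 3: ref 4 → HIT, frames=[1,3,4,-]
Step 4: ref 3 → HIT, frames=[1,3,4,-]
Step 5: ref 4 → HIT, frames=[1,3,4,-]
Step 6: ref 4 → HIT, frames=[1,3,4,-]
Step 7: ref 3 → HIT, frames=[1,3,4,-]
Step 8: ref 4 → HIT, frames=[1,3,4,-]
Step 9: ref 1 → HIT, frames=[1,3,4,-]
Step 10: ref 4 → HIT, frames=[1,3,4,-]
Step 11: ref 1 → HIT, frames=[1,3,4,-]
Step 12: ref 3 → HIT, frames=[1,3,4,-]
Step 13: ref 5 → FAULT, frames=[1,3,4,5]
Step 14: ref 6 → FAULT (evict 4), frames=[1,3,6,5]
Total faults: 5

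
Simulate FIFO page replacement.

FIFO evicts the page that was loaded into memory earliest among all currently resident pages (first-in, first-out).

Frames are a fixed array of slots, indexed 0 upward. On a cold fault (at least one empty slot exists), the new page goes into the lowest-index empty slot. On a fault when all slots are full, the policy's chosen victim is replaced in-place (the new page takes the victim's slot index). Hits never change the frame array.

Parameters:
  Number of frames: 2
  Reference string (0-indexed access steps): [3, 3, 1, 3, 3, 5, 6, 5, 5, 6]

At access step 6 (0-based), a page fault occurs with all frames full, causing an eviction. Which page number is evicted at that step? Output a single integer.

Step 0: ref 3 -> FAULT, frames=[3,-]
Step 1: ref 3 -> HIT, frames=[3,-]
Step 2: ref 1 -> FAULT, frames=[3,1]
Step 3: ref 3 -> HIT, frames=[3,1]
Step 4: ref 3 -> HIT, frames=[3,1]
Step 5: ref 5 -> FAULT, evict 3, frames=[5,1]
Step 6: ref 6 -> FAULT, evict 1, frames=[5,6]
At step 6: evicted page 1

Answer: 1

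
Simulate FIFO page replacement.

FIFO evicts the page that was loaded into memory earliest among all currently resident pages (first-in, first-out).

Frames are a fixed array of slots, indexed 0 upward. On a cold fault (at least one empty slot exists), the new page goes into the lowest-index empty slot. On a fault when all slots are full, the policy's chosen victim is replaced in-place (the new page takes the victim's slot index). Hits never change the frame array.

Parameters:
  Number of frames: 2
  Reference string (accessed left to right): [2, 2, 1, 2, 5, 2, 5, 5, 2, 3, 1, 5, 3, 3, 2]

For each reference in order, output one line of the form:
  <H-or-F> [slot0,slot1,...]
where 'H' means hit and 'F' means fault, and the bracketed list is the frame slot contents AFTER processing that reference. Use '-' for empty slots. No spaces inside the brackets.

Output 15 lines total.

F [2,-]
H [2,-]
F [2,1]
H [2,1]
F [5,1]
F [5,2]
H [5,2]
H [5,2]
H [5,2]
F [3,2]
F [3,1]
F [5,1]
F [5,3]
H [5,3]
F [2,3]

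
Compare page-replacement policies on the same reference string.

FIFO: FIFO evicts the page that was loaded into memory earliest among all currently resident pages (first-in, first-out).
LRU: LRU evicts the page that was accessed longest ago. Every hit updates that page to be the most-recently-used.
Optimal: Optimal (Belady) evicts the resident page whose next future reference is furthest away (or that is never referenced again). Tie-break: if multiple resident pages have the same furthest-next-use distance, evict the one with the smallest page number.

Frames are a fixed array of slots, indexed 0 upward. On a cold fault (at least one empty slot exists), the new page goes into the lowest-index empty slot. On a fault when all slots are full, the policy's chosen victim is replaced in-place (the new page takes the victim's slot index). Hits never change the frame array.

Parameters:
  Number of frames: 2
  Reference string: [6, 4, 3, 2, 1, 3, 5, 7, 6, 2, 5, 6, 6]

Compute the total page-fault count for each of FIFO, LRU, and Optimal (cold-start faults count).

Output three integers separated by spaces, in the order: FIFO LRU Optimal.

Answer: 12 12 10

Derivation:
--- FIFO ---
  step 0: ref 6 -> FAULT, frames=[6,-] (faults so far: 1)
  step 1: ref 4 -> FAULT, frames=[6,4] (faults so far: 2)
  step 2: ref 3 -> FAULT, evict 6, frames=[3,4] (faults so far: 3)
  step 3: ref 2 -> FAULT, evict 4, frames=[3,2] (faults so far: 4)
  step 4: ref 1 -> FAULT, evict 3, frames=[1,2] (faults so far: 5)
  step 5: ref 3 -> FAULT, evict 2, frames=[1,3] (faults so far: 6)
  step 6: ref 5 -> FAULT, evict 1, frames=[5,3] (faults so far: 7)
  step 7: ref 7 -> FAULT, evict 3, frames=[5,7] (faults so far: 8)
  step 8: ref 6 -> FAULT, evict 5, frames=[6,7] (faults so far: 9)
  step 9: ref 2 -> FAULT, evict 7, frames=[6,2] (faults so far: 10)
  step 10: ref 5 -> FAULT, evict 6, frames=[5,2] (faults so far: 11)
  step 11: ref 6 -> FAULT, evict 2, frames=[5,6] (faults so far: 12)
  step 12: ref 6 -> HIT, frames=[5,6] (faults so far: 12)
  FIFO total faults: 12
--- LRU ---
  step 0: ref 6 -> FAULT, frames=[6,-] (faults so far: 1)
  step 1: ref 4 -> FAULT, frames=[6,4] (faults so far: 2)
  step 2: ref 3 -> FAULT, evict 6, frames=[3,4] (faults so far: 3)
  step 3: ref 2 -> FAULT, evict 4, frames=[3,2] (faults so far: 4)
  step 4: ref 1 -> FAULT, evict 3, frames=[1,2] (faults so far: 5)
  step 5: ref 3 -> FAULT, evict 2, frames=[1,3] (faults so far: 6)
  step 6: ref 5 -> FAULT, evict 1, frames=[5,3] (faults so far: 7)
  step 7: ref 7 -> FAULT, evict 3, frames=[5,7] (faults so far: 8)
  step 8: ref 6 -> FAULT, evict 5, frames=[6,7] (faults so far: 9)
  step 9: ref 2 -> FAULT, evict 7, frames=[6,2] (faults so far: 10)
  step 10: ref 5 -> FAULT, evict 6, frames=[5,2] (faults so far: 11)
  step 11: ref 6 -> FAULT, evict 2, frames=[5,6] (faults so far: 12)
  step 12: ref 6 -> HIT, frames=[5,6] (faults so far: 12)
  LRU total faults: 12
--- Optimal ---
  step 0: ref 6 -> FAULT, frames=[6,-] (faults so far: 1)
  step 1: ref 4 -> FAULT, frames=[6,4] (faults so far: 2)
  step 2: ref 3 -> FAULT, evict 4, frames=[6,3] (faults so far: 3)
  step 3: ref 2 -> FAULT, evict 6, frames=[2,3] (faults so far: 4)
  step 4: ref 1 -> FAULT, evict 2, frames=[1,3] (faults so far: 5)
  step 5: ref 3 -> HIT, frames=[1,3] (faults so far: 5)
  step 6: ref 5 -> FAULT, evict 1, frames=[5,3] (faults so far: 6)
  step 7: ref 7 -> FAULT, evict 3, frames=[5,7] (faults so far: 7)
  step 8: ref 6 -> FAULT, evict 7, frames=[5,6] (faults so far: 8)
  step 9: ref 2 -> FAULT, evict 6, frames=[5,2] (faults so far: 9)
  step 10: ref 5 -> HIT, frames=[5,2] (faults so far: 9)
  step 11: ref 6 -> FAULT, evict 2, frames=[5,6] (faults so far: 10)
  step 12: ref 6 -> HIT, frames=[5,6] (faults so far: 10)
  Optimal total faults: 10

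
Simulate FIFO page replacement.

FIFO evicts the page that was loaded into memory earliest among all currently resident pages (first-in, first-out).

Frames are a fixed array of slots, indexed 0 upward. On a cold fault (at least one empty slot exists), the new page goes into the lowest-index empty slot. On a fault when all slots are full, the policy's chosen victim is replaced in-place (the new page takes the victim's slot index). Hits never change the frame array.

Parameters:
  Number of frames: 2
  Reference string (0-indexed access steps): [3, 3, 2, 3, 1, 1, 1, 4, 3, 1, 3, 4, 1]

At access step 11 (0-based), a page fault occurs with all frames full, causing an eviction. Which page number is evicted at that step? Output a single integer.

Step 0: ref 3 -> FAULT, frames=[3,-]
Step 1: ref 3 -> HIT, frames=[3,-]
Step 2: ref 2 -> FAULT, frames=[3,2]
Step 3: ref 3 -> HIT, frames=[3,2]
Step 4: ref 1 -> FAULT, evict 3, frames=[1,2]
Step 5: ref 1 -> HIT, frames=[1,2]
Step 6: ref 1 -> HIT, frames=[1,2]
Step 7: ref 4 -> FAULT, evict 2, frames=[1,4]
Step 8: ref 3 -> FAULT, evict 1, frames=[3,4]
Step 9: ref 1 -> FAULT, evict 4, frames=[3,1]
Step 10: ref 3 -> HIT, frames=[3,1]
Step 11: ref 4 -> FAULT, evict 3, frames=[4,1]
At step 11: evicted page 3

Answer: 3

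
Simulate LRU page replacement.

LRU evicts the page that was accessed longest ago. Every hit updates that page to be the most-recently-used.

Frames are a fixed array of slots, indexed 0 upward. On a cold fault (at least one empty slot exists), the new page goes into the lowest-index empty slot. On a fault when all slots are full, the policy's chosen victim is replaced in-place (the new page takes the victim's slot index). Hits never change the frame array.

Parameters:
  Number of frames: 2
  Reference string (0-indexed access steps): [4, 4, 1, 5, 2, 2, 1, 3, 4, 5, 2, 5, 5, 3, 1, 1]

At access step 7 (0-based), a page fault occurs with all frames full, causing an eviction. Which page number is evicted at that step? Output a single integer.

Step 0: ref 4 -> FAULT, frames=[4,-]
Step 1: ref 4 -> HIT, frames=[4,-]
Step 2: ref 1 -> FAULT, frames=[4,1]
Step 3: ref 5 -> FAULT, evict 4, frames=[5,1]
Step 4: ref 2 -> FAULT, evict 1, frames=[5,2]
Step 5: ref 2 -> HIT, frames=[5,2]
Step 6: ref 1 -> FAULT, evict 5, frames=[1,2]
Step 7: ref 3 -> FAULT, evict 2, frames=[1,3]
At step 7: evicted page 2

Answer: 2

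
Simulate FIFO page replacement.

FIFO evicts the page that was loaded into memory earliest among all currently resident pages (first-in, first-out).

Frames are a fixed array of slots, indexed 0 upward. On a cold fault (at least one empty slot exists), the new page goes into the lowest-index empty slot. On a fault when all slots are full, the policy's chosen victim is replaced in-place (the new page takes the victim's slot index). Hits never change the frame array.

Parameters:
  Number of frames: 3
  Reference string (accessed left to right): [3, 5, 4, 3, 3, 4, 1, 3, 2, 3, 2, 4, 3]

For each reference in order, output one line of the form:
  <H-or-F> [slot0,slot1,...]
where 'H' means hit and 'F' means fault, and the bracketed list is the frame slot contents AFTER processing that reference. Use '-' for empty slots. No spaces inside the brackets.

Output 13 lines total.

F [3,-,-]
F [3,5,-]
F [3,5,4]
H [3,5,4]
H [3,5,4]
H [3,5,4]
F [1,5,4]
F [1,3,4]
F [1,3,2]
H [1,3,2]
H [1,3,2]
F [4,3,2]
H [4,3,2]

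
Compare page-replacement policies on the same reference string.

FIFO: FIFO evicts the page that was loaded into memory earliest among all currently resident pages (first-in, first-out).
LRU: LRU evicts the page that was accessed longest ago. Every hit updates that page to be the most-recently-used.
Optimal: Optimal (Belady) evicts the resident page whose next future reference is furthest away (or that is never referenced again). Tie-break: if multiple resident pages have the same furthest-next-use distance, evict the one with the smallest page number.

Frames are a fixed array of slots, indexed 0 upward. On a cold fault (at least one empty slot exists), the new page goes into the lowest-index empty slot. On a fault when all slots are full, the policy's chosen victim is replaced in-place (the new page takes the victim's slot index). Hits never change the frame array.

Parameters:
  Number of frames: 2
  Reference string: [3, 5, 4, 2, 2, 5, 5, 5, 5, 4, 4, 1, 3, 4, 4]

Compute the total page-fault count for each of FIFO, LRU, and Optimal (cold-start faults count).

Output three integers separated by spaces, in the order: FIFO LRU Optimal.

Answer: 9 9 7

Derivation:
--- FIFO ---
  step 0: ref 3 -> FAULT, frames=[3,-] (faults so far: 1)
  step 1: ref 5 -> FAULT, frames=[3,5] (faults so far: 2)
  step 2: ref 4 -> FAULT, evict 3, frames=[4,5] (faults so far: 3)
  step 3: ref 2 -> FAULT, evict 5, frames=[4,2] (faults so far: 4)
  step 4: ref 2 -> HIT, frames=[4,2] (faults so far: 4)
  step 5: ref 5 -> FAULT, evict 4, frames=[5,2] (faults so far: 5)
  step 6: ref 5 -> HIT, frames=[5,2] (faults so far: 5)
  step 7: ref 5 -> HIT, frames=[5,2] (faults so far: 5)
  step 8: ref 5 -> HIT, frames=[5,2] (faults so far: 5)
  step 9: ref 4 -> FAULT, evict 2, frames=[5,4] (faults so far: 6)
  step 10: ref 4 -> HIT, frames=[5,4] (faults so far: 6)
  step 11: ref 1 -> FAULT, evict 5, frames=[1,4] (faults so far: 7)
  step 12: ref 3 -> FAULT, evict 4, frames=[1,3] (faults so far: 8)
  step 13: ref 4 -> FAULT, evict 1, frames=[4,3] (faults so far: 9)
  step 14: ref 4 -> HIT, frames=[4,3] (faults so far: 9)
  FIFO total faults: 9
--- LRU ---
  step 0: ref 3 -> FAULT, frames=[3,-] (faults so far: 1)
  step 1: ref 5 -> FAULT, frames=[3,5] (faults so far: 2)
  step 2: ref 4 -> FAULT, evict 3, frames=[4,5] (faults so far: 3)
  step 3: ref 2 -> FAULT, evict 5, frames=[4,2] (faults so far: 4)
  step 4: ref 2 -> HIT, frames=[4,2] (faults so far: 4)
  step 5: ref 5 -> FAULT, evict 4, frames=[5,2] (faults so far: 5)
  step 6: ref 5 -> HIT, frames=[5,2] (faults so far: 5)
  step 7: ref 5 -> HIT, frames=[5,2] (faults so far: 5)
  step 8: ref 5 -> HIT, frames=[5,2] (faults so far: 5)
  step 9: ref 4 -> FAULT, evict 2, frames=[5,4] (faults so far: 6)
  step 10: ref 4 -> HIT, frames=[5,4] (faults so far: 6)
  step 11: ref 1 -> FAULT, evict 5, frames=[1,4] (faults so far: 7)
  step 12: ref 3 -> FAULT, evict 4, frames=[1,3] (faults so far: 8)
  step 13: ref 4 -> FAULT, evict 1, frames=[4,3] (faults so far: 9)
  step 14: ref 4 -> HIT, frames=[4,3] (faults so far: 9)
  LRU total faults: 9
--- Optimal ---
  step 0: ref 3 -> FAULT, frames=[3,-] (faults so far: 1)
  step 1: ref 5 -> FAULT, frames=[3,5] (faults so far: 2)
  step 2: ref 4 -> FAULT, evict 3, frames=[4,5] (faults so far: 3)
  step 3: ref 2 -> FAULT, evict 4, frames=[2,5] (faults so far: 4)
  step 4: ref 2 -> HIT, frames=[2,5] (faults so far: 4)
  step 5: ref 5 -> HIT, frames=[2,5] (faults so far: 4)
  step 6: ref 5 -> HIT, frames=[2,5] (faults so far: 4)
  step 7: ref 5 -> HIT, frames=[2,5] (faults so far: 4)
  step 8: ref 5 -> HIT, frames=[2,5] (faults so far: 4)
  step 9: ref 4 -> FAULT, evict 2, frames=[4,5] (faults so far: 5)
  step 10: ref 4 -> HIT, frames=[4,5] (faults so far: 5)
  step 11: ref 1 -> FAULT, evict 5, frames=[4,1] (faults so far: 6)
  step 12: ref 3 -> FAULT, evict 1, frames=[4,3] (faults so far: 7)
  step 13: ref 4 -> HIT, frames=[4,3] (faults so far: 7)
  step 14: ref 4 -> HIT, frames=[4,3] (faults so far: 7)
  Optimal total faults: 7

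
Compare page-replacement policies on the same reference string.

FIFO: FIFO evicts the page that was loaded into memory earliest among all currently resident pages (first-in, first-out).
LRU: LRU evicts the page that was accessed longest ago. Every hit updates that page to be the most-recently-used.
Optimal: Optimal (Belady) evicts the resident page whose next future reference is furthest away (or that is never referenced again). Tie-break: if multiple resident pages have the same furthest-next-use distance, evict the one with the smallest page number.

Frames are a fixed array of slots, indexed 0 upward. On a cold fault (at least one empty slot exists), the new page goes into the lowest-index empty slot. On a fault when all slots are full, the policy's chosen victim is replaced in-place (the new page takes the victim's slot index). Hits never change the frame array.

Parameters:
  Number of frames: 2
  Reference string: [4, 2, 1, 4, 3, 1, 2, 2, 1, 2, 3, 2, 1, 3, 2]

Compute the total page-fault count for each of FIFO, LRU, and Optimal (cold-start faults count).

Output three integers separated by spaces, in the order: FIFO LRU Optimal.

Answer: 10 11 8

Derivation:
--- FIFO ---
  step 0: ref 4 -> FAULT, frames=[4,-] (faults so far: 1)
  step 1: ref 2 -> FAULT, frames=[4,2] (faults so far: 2)
  step 2: ref 1 -> FAULT, evict 4, frames=[1,2] (faults so far: 3)
  step 3: ref 4 -> FAULT, evict 2, frames=[1,4] (faults so far: 4)
  step 4: ref 3 -> FAULT, evict 1, frames=[3,4] (faults so far: 5)
  step 5: ref 1 -> FAULT, evict 4, frames=[3,1] (faults so far: 6)
  step 6: ref 2 -> FAULT, evict 3, frames=[2,1] (faults so far: 7)
  step 7: ref 2 -> HIT, frames=[2,1] (faults so far: 7)
  step 8: ref 1 -> HIT, frames=[2,1] (faults so far: 7)
  step 9: ref 2 -> HIT, frames=[2,1] (faults so far: 7)
  step 10: ref 3 -> FAULT, evict 1, frames=[2,3] (faults so far: 8)
  step 11: ref 2 -> HIT, frames=[2,3] (faults so far: 8)
  step 12: ref 1 -> FAULT, evict 2, frames=[1,3] (faults so far: 9)
  step 13: ref 3 -> HIT, frames=[1,3] (faults so far: 9)
  step 14: ref 2 -> FAULT, evict 3, frames=[1,2] (faults so far: 10)
  FIFO total faults: 10
--- LRU ---
  step 0: ref 4 -> FAULT, frames=[4,-] (faults so far: 1)
  step 1: ref 2 -> FAULT, frames=[4,2] (faults so far: 2)
  step 2: ref 1 -> FAULT, evict 4, frames=[1,2] (faults so far: 3)
  step 3: ref 4 -> FAULT, evict 2, frames=[1,4] (faults so far: 4)
  step 4: ref 3 -> FAULT, evict 1, frames=[3,4] (faults so far: 5)
  step 5: ref 1 -> FAULT, evict 4, frames=[3,1] (faults so far: 6)
  step 6: ref 2 -> FAULT, evict 3, frames=[2,1] (faults so far: 7)
  step 7: ref 2 -> HIT, frames=[2,1] (faults so far: 7)
  step 8: ref 1 -> HIT, frames=[2,1] (faults so far: 7)
  step 9: ref 2 -> HIT, frames=[2,1] (faults so far: 7)
  step 10: ref 3 -> FAULT, evict 1, frames=[2,3] (faults so far: 8)
  step 11: ref 2 -> HIT, frames=[2,3] (faults so far: 8)
  step 12: ref 1 -> FAULT, evict 3, frames=[2,1] (faults so far: 9)
  step 13: ref 3 -> FAULT, evict 2, frames=[3,1] (faults so far: 10)
  step 14: ref 2 -> FAULT, evict 1, frames=[3,2] (faults so far: 11)
  LRU total faults: 11
--- Optimal ---
  step 0: ref 4 -> FAULT, frames=[4,-] (faults so far: 1)
  step 1: ref 2 -> FAULT, frames=[4,2] (faults so far: 2)
  step 2: ref 1 -> FAULT, evict 2, frames=[4,1] (faults so far: 3)
  step 3: ref 4 -> HIT, frames=[4,1] (faults so far: 3)
  step 4: ref 3 -> FAULT, evict 4, frames=[3,1] (faults so far: 4)
  step 5: ref 1 -> HIT, frames=[3,1] (faults so far: 4)
  step 6: ref 2 -> FAULT, evict 3, frames=[2,1] (faults so far: 5)
  step 7: ref 2 -> HIT, frames=[2,1] (faults so far: 5)
  step 8: ref 1 -> HIT, frames=[2,1] (faults so far: 5)
  step 9: ref 2 -> HIT, frames=[2,1] (faults so far: 5)
  step 10: ref 3 -> FAULT, evict 1, frames=[2,3] (faults so far: 6)
  step 11: ref 2 -> HIT, frames=[2,3] (faults so far: 6)
  step 12: ref 1 -> FAULT, evict 2, frames=[1,3] (faults so far: 7)
  step 13: ref 3 -> HIT, frames=[1,3] (faults so far: 7)
  step 14: ref 2 -> FAULT, evict 1, frames=[2,3] (faults so far: 8)
  Optimal total faults: 8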